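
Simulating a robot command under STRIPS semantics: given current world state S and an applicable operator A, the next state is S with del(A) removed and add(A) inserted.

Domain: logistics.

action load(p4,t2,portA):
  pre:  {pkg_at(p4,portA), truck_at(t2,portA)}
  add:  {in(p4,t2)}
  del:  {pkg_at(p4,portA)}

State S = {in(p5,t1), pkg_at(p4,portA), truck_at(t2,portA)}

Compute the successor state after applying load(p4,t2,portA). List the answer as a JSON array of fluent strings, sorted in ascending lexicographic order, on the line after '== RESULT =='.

Progress:
  pre ⊆ S: {pkg_at(p4,portA), truck_at(t2,portA)} ⊆ S  — applicable
  S \ del = {in(p5,t1), truck_at(t2,portA)}
  ∪ add   = {in(p4,t2), in(p5,t1), truck_at(t2,portA)}

== RESULT ==
["in(p4,t2)", "in(p5,t1)", "truck_at(t2,portA)"]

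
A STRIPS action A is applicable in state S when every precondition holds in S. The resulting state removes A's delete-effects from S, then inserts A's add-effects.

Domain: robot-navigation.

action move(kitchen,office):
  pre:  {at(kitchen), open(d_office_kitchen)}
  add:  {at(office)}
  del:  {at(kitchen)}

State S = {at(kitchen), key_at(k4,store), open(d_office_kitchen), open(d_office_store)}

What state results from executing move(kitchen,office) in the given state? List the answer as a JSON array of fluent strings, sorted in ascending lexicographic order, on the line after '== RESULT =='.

Compute (S \ del) ∪ add:
  pre ⊆ S: {at(kitchen), open(d_office_kitchen)} ⊆ S  — applicable
  S \ del = {key_at(k4,store), open(d_office_kitchen), open(d_office_store)}
  ∪ add   = {at(office), key_at(k4,store), open(d_office_kitchen), open(d_office_store)}

== RESULT ==
["at(office)", "key_at(k4,store)", "open(d_office_kitchen)", "open(d_office_store)"]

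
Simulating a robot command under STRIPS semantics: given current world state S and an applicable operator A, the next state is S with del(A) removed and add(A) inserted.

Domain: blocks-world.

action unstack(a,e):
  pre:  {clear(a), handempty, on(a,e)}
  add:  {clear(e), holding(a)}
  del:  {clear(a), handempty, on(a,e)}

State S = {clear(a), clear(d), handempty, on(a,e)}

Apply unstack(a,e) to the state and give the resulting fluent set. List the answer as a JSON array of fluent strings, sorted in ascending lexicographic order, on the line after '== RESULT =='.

Progress:
  pre ⊆ S: {clear(a), handempty, on(a,e)} ⊆ S  — applicable
  S \ del = {clear(d)}
  ∪ add   = {clear(d), clear(e), holding(a)}

== RESULT ==
["clear(d)", "clear(e)", "holding(a)"]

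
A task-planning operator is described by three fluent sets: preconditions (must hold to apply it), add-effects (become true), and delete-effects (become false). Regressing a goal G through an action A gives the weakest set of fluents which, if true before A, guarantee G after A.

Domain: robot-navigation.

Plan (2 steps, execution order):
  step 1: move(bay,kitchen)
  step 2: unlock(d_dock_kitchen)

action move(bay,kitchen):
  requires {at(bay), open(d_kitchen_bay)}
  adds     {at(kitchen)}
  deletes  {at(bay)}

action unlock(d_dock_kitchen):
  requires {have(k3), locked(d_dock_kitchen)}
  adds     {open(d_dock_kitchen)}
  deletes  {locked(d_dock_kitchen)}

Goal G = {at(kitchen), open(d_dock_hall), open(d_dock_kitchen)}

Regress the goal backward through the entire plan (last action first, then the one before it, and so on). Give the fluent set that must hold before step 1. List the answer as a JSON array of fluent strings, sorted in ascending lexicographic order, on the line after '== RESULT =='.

Regress step by step:
  through step 2 (unlock(d_dock_kitchen)): drop {open(d_dock_kitchen)}, keep {at(kitchen), open(d_dock_hall)}, require {have(k3), locked(d_dock_kitchen)}
    → {at(kitchen), have(k3), locked(d_dock_kitchen), open(d_dock_hall)}
  through step 1 (move(bay,kitchen)): drop {at(kitchen)}, keep {have(k3), locked(d_dock_kitchen), open(d_dock_hall)}, require {at(bay), open(d_kitchen_bay)}
    → {at(bay), have(k3), locked(d_dock_kitchen), open(d_dock_hall), open(d_kitchen_bay)}

== RESULT ==
["at(bay)", "have(k3)", "locked(d_dock_kitchen)", "open(d_dock_hall)", "open(d_kitchen_bay)"]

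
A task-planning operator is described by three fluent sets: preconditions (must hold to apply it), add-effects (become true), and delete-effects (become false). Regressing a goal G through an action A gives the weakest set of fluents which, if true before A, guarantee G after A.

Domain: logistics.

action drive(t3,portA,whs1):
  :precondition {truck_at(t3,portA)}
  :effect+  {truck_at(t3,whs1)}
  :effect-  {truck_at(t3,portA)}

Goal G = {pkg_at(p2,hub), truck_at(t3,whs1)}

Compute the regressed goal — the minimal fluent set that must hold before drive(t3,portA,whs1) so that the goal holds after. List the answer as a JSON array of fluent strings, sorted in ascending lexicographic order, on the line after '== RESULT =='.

Regress:
  G ∩ del = {}  (empty — regression defined)
  G \ add = {pkg_at(p2,hub), truck_at(t3,whs1)} \ {truck_at(t3,whs1)} = {pkg_at(p2,hub)}
  ∪ pre   = {pkg_at(p2,hub)} ∪ {truck_at(t3,portA)}
          = {pkg_at(p2,hub), truck_at(t3,portA)}

== RESULT ==
["pkg_at(p2,hub)", "truck_at(t3,portA)"]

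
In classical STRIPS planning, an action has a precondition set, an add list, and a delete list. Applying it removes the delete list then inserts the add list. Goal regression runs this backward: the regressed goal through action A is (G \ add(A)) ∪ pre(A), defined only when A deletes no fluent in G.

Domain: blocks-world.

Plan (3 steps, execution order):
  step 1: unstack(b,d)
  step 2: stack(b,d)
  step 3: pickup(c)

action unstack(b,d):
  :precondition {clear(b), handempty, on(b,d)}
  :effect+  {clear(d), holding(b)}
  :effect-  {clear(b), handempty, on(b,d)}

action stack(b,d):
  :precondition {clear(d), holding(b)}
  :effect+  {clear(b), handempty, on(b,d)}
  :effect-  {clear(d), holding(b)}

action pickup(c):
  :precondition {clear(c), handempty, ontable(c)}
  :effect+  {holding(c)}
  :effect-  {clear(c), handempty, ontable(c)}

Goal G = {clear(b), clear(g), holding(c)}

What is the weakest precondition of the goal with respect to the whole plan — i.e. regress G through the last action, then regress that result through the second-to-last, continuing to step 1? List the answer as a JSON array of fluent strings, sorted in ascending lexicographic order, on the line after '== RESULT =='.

Regress step by step:
  through step 3 (pickup(c)): drop {holding(c)}, keep {clear(b), clear(g)}, require {clear(c), handempty, ontable(c)}
    → {clear(b), clear(c), clear(g), handempty, ontable(c)}
  through step 2 (stack(b,d)): drop {clear(b), handempty}, keep {clear(c), clear(g), ontable(c)}, require {clear(d), holding(b)}
    → {clear(c), clear(d), clear(g), holding(b), ontable(c)}
  through step 1 (unstack(b,d)): drop {clear(d), holding(b)}, keep {clear(c), clear(g), ontable(c)}, require {clear(b), handempty, on(b,d)}
    → {clear(b), clear(c), clear(g), handempty, on(b,d), ontable(c)}

== RESULT ==
["clear(b)", "clear(c)", "clear(g)", "handempty", "on(b,d)", "ontable(c)"]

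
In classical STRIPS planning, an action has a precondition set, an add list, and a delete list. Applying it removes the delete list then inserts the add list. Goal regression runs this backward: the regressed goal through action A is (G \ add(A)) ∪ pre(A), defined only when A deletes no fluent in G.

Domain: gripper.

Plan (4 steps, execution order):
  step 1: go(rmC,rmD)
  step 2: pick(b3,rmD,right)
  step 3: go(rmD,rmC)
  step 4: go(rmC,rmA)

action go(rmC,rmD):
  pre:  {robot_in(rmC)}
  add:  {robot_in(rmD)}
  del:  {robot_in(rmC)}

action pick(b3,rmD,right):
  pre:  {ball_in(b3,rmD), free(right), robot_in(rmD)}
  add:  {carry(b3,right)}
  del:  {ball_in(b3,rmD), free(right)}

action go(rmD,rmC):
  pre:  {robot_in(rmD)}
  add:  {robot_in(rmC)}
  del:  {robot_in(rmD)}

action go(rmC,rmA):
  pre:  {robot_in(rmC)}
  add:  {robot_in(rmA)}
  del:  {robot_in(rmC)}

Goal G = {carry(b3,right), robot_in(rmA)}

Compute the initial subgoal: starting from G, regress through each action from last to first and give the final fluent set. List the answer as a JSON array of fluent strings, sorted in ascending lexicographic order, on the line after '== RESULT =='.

Regress step by step:
  through step 4 (go(rmC,rmA)): drop {robot_in(rmA)}, keep {carry(b3,right)}, require {robot_in(rmC)}
    → {carry(b3,right), robot_in(rmC)}
  through step 3 (go(rmD,rmC)): drop {robot_in(rmC)}, keep {carry(b3,right)}, require {robot_in(rmD)}
    → {carry(b3,right), robot_in(rmD)}
  through step 2 (pick(b3,rmD,right)): drop {carry(b3,right)}, keep {robot_in(rmD)}, require {ball_in(b3,rmD), free(right), robot_in(rmD)}
    → {ball_in(b3,rmD), free(right), robot_in(rmD)}
  through step 1 (go(rmC,rmD)): drop {robot_in(rmD)}, keep {ball_in(b3,rmD), free(right)}, require {robot_in(rmC)}
    → {ball_in(b3,rmD), free(right), robot_in(rmC)}

== RESULT ==
["ball_in(b3,rmD)", "free(right)", "robot_in(rmC)"]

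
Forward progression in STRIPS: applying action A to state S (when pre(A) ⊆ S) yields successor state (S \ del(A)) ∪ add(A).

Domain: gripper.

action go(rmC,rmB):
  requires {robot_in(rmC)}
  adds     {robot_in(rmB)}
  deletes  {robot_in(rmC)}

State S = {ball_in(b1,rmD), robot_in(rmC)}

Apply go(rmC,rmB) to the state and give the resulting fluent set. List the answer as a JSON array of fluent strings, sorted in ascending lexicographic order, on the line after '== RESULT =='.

Compute (S \ del) ∪ add:
  pre ⊆ S: {robot_in(rmC)} ⊆ S  — applicable
  S \ del = {ball_in(b1,rmD)}
  ∪ add   = {ball_in(b1,rmD), robot_in(rmB)}

== RESULT ==
["ball_in(b1,rmD)", "robot_in(rmB)"]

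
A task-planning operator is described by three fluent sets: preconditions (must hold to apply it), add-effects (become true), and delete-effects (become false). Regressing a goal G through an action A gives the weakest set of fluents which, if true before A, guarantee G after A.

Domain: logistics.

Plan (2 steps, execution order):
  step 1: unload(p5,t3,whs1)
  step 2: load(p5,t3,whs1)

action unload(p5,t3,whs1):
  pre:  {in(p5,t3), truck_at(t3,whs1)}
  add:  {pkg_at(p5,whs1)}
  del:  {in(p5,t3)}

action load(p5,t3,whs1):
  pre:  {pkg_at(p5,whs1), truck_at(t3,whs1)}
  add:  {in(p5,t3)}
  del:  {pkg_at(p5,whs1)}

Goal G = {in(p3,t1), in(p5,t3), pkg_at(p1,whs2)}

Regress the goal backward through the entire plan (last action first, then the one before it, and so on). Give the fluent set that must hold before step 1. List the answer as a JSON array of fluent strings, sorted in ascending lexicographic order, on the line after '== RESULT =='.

Work backward from the goal:
  through step 2 (load(p5,t3,whs1)): drop {in(p5,t3)}, keep {in(p3,t1), pkg_at(p1,whs2)}, require {pkg_at(p5,whs1), truck_at(t3,whs1)}
    → {in(p3,t1), pkg_at(p1,whs2), pkg_at(p5,whs1), truck_at(t3,whs1)}
  through step 1 (unload(p5,t3,whs1)): drop {pkg_at(p5,whs1)}, keep {in(p3,t1), pkg_at(p1,whs2), truck_at(t3,whs1)}, require {in(p5,t3), truck_at(t3,whs1)}
    → {in(p3,t1), in(p5,t3), pkg_at(p1,whs2), truck_at(t3,whs1)}

== RESULT ==
["in(p3,t1)", "in(p5,t3)", "pkg_at(p1,whs2)", "truck_at(t3,whs1)"]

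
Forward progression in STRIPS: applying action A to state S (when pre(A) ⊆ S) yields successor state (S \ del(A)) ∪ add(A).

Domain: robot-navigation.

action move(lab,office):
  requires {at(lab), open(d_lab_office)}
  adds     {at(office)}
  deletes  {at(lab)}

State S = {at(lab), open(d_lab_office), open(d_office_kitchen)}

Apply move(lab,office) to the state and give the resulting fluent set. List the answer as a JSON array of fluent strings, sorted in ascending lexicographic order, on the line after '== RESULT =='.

Progress:
  pre ⊆ S: {at(lab), open(d_lab_office)} ⊆ S  — applicable
  S \ del = {open(d_lab_office), open(d_office_kitchen)}
  ∪ add   = {at(office), open(d_lab_office), open(d_office_kitchen)}

== RESULT ==
["at(office)", "open(d_lab_office)", "open(d_office_kitchen)"]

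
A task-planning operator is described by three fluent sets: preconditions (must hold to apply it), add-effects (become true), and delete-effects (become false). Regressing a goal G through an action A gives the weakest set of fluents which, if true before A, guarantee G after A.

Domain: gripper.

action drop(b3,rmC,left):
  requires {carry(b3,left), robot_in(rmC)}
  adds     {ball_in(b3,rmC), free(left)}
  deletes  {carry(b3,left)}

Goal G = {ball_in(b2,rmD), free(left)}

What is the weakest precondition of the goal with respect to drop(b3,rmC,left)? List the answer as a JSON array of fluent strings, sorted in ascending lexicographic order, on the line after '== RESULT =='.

Regress:
  G ∩ del = {}  (empty — regression defined)
  G \ add = {ball_in(b2,rmD), free(left)} \ {ball_in(b3,rmC), free(left)} = {ball_in(b2,rmD)}
  ∪ pre   = {ball_in(b2,rmD)} ∪ {carry(b3,left), robot_in(rmC)}
          = {ball_in(b2,rmD), carry(b3,left), robot_in(rmC)}

== RESULT ==
["ball_in(b2,rmD)", "carry(b3,left)", "robot_in(rmC)"]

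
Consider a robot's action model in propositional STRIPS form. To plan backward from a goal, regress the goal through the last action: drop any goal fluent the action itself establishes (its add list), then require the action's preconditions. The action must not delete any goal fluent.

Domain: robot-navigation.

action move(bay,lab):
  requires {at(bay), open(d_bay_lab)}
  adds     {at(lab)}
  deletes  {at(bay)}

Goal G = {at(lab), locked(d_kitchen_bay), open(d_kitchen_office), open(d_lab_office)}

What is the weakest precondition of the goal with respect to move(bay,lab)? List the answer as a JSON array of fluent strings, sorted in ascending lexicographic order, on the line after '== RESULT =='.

Regress:
  G ∩ del = {}  (empty — regression defined)
  G \ add = {at(lab), locked(d_kitchen_bay), open(d_kitchen_office), open(d_lab_office)} \ {at(lab)} = {locked(d_kitchen_bay), open(d_kitchen_office), open(d_lab_office)}
  ∪ pre   = {locked(d_kitchen_bay), open(d_kitchen_office), open(d_lab_office)} ∪ {at(bay), open(d_bay_lab)}
          = {at(bay), locked(d_kitchen_bay), open(d_bay_lab), open(d_kitchen_office), open(d_lab_office)}

== RESULT ==
["at(bay)", "locked(d_kitchen_bay)", "open(d_bay_lab)", "open(d_kitchen_office)", "open(d_lab_office)"]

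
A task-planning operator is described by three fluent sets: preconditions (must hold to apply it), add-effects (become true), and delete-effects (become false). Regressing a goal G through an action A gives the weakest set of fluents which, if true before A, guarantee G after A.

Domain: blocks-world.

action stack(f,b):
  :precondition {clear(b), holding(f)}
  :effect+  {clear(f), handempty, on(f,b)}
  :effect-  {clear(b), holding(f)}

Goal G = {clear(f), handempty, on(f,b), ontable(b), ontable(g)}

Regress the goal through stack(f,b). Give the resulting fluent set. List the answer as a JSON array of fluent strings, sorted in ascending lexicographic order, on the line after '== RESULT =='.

Regress:
  G ∩ del = {}  (empty — regression defined)
  G \ add = {clear(f), handempty, on(f,b), ontable(b), ontable(g)} \ {clear(f), handempty, on(f,b)} = {ontable(b), ontable(g)}
  ∪ pre   = {ontable(b), ontable(g)} ∪ {clear(b), holding(f)}
          = {clear(b), holding(f), ontable(b), ontable(g)}

== RESULT ==
["clear(b)", "holding(f)", "ontable(b)", "ontable(g)"]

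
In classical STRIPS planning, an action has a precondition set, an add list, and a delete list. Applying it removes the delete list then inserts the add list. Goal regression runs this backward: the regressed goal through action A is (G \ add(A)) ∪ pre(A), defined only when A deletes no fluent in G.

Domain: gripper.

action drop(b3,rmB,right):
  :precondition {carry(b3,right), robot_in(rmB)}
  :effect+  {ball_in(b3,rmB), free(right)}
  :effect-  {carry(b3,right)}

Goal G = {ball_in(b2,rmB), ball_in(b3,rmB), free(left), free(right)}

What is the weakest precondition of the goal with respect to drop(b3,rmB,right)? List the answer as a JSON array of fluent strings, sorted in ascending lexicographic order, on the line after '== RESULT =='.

Compute (G \ add) ∪ pre:
  G ∩ del = {}  (empty — regression defined)
  G \ add = {ball_in(b2,rmB), ball_in(b3,rmB), free(left), free(right)} \ {ball_in(b3,rmB), free(right)} = {ball_in(b2,rmB), free(left)}
  ∪ pre   = {ball_in(b2,rmB), free(left)} ∪ {carry(b3,right), robot_in(rmB)}
          = {ball_in(b2,rmB), carry(b3,right), free(left), robot_in(rmB)}

== RESULT ==
["ball_in(b2,rmB)", "carry(b3,right)", "free(left)", "robot_in(rmB)"]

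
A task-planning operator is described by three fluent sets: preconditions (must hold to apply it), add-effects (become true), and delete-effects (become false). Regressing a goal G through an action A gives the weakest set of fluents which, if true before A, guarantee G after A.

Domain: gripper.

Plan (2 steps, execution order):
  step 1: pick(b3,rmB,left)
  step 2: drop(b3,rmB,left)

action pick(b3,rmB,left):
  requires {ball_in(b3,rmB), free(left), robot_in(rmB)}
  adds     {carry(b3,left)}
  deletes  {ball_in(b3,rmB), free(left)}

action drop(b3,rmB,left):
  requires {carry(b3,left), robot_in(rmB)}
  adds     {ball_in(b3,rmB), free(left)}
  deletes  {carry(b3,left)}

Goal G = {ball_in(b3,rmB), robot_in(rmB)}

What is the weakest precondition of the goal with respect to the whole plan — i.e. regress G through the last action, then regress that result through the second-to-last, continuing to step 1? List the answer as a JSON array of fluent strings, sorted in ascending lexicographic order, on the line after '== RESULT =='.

Work backward from the goal:
  through step 2 (drop(b3,rmB,left)): drop {ball_in(b3,rmB)}, keep {robot_in(rmB)}, require {carry(b3,left), robot_in(rmB)}
    → {carry(b3,left), robot_in(rmB)}
  through step 1 (pick(b3,rmB,left)): drop {carry(b3,left)}, keep {robot_in(rmB)}, require {ball_in(b3,rmB), free(left), robot_in(rmB)}
    → {ball_in(b3,rmB), free(left), robot_in(rmB)}

== RESULT ==
["ball_in(b3,rmB)", "free(left)", "robot_in(rmB)"]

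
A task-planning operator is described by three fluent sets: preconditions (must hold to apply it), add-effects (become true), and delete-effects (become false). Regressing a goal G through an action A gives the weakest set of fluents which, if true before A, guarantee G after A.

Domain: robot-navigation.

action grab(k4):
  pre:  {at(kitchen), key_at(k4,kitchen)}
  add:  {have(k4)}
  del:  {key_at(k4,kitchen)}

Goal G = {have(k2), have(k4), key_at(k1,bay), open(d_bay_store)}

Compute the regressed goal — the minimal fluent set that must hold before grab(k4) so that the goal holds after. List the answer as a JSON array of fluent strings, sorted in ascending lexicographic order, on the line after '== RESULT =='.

Regress:
  G ∩ del = {}  (empty — regression defined)
  G \ add = {have(k2), have(k4), key_at(k1,bay), open(d_bay_store)} \ {have(k4)} = {have(k2), key_at(k1,bay), open(d_bay_store)}
  ∪ pre   = {have(k2), key_at(k1,bay), open(d_bay_store)} ∪ {at(kitchen), key_at(k4,kitchen)}
          = {at(kitchen), have(k2), key_at(k1,bay), key_at(k4,kitchen), open(d_bay_store)}

== RESULT ==
["at(kitchen)", "have(k2)", "key_at(k1,bay)", "key_at(k4,kitchen)", "open(d_bay_store)"]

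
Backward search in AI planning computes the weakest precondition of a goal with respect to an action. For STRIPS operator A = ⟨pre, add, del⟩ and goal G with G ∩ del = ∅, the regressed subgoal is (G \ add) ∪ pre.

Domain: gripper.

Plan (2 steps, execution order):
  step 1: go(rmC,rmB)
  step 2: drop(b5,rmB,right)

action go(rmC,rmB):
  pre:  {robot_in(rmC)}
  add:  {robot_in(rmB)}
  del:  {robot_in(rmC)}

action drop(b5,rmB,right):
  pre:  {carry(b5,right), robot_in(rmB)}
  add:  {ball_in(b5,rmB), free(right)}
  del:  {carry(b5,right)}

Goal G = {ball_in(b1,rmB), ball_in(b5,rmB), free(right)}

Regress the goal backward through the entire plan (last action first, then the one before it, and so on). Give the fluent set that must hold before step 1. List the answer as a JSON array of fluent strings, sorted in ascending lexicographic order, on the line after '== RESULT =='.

Regress step by step:
  through step 2 (drop(b5,rmB,right)): drop {ball_in(b5,rmB), free(right)}, keep {ball_in(b1,rmB)}, require {carry(b5,right), robot_in(rmB)}
    → {ball_in(b1,rmB), carry(b5,right), robot_in(rmB)}
  through step 1 (go(rmC,rmB)): drop {robot_in(rmB)}, keep {ball_in(b1,rmB), carry(b5,right)}, require {robot_in(rmC)}
    → {ball_in(b1,rmB), carry(b5,right), robot_in(rmC)}

== RESULT ==
["ball_in(b1,rmB)", "carry(b5,right)", "robot_in(rmC)"]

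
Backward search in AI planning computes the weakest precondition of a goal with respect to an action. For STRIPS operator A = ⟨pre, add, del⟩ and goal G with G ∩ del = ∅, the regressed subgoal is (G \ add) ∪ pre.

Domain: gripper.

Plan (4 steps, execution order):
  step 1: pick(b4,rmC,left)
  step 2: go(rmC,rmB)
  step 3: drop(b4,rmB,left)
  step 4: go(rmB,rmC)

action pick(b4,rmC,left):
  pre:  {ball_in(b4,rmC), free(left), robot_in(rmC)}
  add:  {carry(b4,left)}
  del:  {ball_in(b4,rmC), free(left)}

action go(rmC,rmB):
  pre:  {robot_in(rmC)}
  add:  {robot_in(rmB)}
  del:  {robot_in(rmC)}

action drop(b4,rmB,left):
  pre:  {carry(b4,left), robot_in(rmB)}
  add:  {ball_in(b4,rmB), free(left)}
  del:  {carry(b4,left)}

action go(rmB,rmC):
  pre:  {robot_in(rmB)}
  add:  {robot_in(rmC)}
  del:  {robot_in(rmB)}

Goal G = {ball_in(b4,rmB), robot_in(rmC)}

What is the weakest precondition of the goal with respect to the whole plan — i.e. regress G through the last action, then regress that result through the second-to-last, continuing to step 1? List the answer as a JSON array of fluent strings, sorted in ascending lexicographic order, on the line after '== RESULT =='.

Regress step by step:
  through step 4 (go(rmB,rmC)): drop {robot_in(rmC)}, keep {ball_in(b4,rmB)}, require {robot_in(rmB)}
    → {ball_in(b4,rmB), robot_in(rmB)}
  through step 3 (drop(b4,rmB,left)): drop {ball_in(b4,rmB)}, keep {robot_in(rmB)}, require {carry(b4,left), robot_in(rmB)}
    → {carry(b4,left), robot_in(rmB)}
  through step 2 (go(rmC,rmB)): drop {robot_in(rmB)}, keep {carry(b4,left)}, require {robot_in(rmC)}
    → {carry(b4,left), robot_in(rmC)}
  through step 1 (pick(b4,rmC,left)): drop {carry(b4,left)}, keep {robot_in(rmC)}, require {ball_in(b4,rmC), free(left), robot_in(rmC)}
    → {ball_in(b4,rmC), free(left), robot_in(rmC)}

== RESULT ==
["ball_in(b4,rmC)", "free(left)", "robot_in(rmC)"]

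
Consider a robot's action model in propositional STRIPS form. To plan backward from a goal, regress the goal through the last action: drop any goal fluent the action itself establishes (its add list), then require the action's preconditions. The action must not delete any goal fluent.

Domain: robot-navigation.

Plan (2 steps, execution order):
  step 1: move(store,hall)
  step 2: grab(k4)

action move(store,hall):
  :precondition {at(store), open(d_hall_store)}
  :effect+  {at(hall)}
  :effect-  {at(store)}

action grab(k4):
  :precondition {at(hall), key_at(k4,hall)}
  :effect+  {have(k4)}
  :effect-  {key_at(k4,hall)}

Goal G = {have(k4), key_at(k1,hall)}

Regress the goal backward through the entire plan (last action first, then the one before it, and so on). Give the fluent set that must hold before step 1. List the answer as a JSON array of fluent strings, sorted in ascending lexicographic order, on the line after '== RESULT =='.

Regress step by step:
  through step 2 (grab(k4)): drop {have(k4)}, keep {key_at(k1,hall)}, require {at(hall), key_at(k4,hall)}
    → {at(hall), key_at(k1,hall), key_at(k4,hall)}
  through step 1 (move(store,hall)): drop {at(hall)}, keep {key_at(k1,hall), key_at(k4,hall)}, require {at(store), open(d_hall_store)}
    → {at(store), key_at(k1,hall), key_at(k4,hall), open(d_hall_store)}

== RESULT ==
["at(store)", "key_at(k1,hall)", "key_at(k4,hall)", "open(d_hall_store)"]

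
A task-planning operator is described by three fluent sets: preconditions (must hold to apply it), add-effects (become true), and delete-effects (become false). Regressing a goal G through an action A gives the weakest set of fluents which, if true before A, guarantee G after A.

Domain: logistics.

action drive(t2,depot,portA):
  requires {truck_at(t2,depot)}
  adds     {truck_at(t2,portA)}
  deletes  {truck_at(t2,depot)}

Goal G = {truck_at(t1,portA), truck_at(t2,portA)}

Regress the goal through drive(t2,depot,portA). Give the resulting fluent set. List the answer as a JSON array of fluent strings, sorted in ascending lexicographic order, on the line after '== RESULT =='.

Regress:
  G ∩ del = {}  (empty — regression defined)
  G \ add = {truck_at(t1,portA), truck_at(t2,portA)} \ {truck_at(t2,portA)} = {truck_at(t1,portA)}
  ∪ pre   = {truck_at(t1,portA)} ∪ {truck_at(t2,depot)}
          = {truck_at(t1,portA), truck_at(t2,depot)}

== RESULT ==
["truck_at(t1,portA)", "truck_at(t2,depot)"]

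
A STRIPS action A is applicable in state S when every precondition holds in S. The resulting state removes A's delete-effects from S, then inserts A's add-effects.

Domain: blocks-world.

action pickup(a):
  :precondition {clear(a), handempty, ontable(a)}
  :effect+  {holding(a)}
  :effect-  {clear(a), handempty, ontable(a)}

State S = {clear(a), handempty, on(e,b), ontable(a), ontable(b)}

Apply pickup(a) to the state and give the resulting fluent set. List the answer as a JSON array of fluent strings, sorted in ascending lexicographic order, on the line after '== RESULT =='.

Progress:
  pre ⊆ S: {clear(a), handempty, ontable(a)} ⊆ S  — applicable
  S \ del = {on(e,b), ontable(b)}
  ∪ add   = {holding(a), on(e,b), ontable(b)}

== RESULT ==
["holding(a)", "on(e,b)", "ontable(b)"]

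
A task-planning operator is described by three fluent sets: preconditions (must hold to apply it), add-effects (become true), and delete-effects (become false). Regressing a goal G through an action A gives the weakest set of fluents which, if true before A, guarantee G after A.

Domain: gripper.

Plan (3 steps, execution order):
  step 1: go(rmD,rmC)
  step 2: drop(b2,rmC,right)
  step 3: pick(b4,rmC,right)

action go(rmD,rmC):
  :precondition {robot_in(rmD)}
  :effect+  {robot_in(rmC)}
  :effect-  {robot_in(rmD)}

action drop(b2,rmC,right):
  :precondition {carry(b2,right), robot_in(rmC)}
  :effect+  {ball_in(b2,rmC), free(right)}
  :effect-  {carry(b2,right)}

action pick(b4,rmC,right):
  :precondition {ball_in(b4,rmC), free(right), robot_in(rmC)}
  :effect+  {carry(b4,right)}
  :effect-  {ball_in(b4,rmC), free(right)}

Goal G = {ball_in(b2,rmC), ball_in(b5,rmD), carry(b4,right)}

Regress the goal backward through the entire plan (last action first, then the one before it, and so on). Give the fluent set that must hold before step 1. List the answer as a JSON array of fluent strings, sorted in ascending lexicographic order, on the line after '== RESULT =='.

Regress step by step:
  through step 3 (pick(b4,rmC,right)): drop {carry(b4,right)}, keep {ball_in(b2,rmC), ball_in(b5,rmD)}, require {ball_in(b4,rmC), free(right), robot_in(rmC)}
    → {ball_in(b2,rmC), ball_in(b4,rmC), ball_in(b5,rmD), free(right), robot_in(rmC)}
  through step 2 (drop(b2,rmC,right)): drop {ball_in(b2,rmC), free(right)}, keep {ball_in(b4,rmC), ball_in(b5,rmD), robot_in(rmC)}, require {carry(b2,right), robot_in(rmC)}
    → {ball_in(b4,rmC), ball_in(b5,rmD), carry(b2,right), robot_in(rmC)}
  through step 1 (go(rmD,rmC)): drop {robot_in(rmC)}, keep {ball_in(b4,rmC), ball_in(b5,rmD), carry(b2,right)}, require {robot_in(rmD)}
    → {ball_in(b4,rmC), ball_in(b5,rmD), carry(b2,right), robot_in(rmD)}

== RESULT ==
["ball_in(b4,rmC)", "ball_in(b5,rmD)", "carry(b2,right)", "robot_in(rmD)"]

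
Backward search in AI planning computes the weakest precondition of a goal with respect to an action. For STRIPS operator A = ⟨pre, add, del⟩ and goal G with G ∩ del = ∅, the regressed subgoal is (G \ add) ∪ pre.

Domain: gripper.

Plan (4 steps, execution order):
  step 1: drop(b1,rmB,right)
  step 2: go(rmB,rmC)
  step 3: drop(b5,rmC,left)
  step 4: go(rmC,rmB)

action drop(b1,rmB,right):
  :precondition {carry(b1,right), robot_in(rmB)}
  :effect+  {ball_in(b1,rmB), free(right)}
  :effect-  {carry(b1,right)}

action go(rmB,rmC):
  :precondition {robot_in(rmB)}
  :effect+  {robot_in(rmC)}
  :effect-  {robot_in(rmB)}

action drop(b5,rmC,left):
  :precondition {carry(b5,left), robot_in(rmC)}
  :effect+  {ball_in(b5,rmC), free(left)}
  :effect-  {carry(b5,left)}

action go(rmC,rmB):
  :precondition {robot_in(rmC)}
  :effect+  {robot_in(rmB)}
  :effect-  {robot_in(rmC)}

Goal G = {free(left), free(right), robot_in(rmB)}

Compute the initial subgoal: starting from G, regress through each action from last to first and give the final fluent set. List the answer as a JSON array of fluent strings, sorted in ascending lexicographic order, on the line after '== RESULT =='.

Work backward from the goal:
  through step 4 (go(rmC,rmB)): drop {robot_in(rmB)}, keep {free(left), free(right)}, require {robot_in(rmC)}
    → {free(left), free(right), robot_in(rmC)}
  through step 3 (drop(b5,rmC,left)): drop {free(left)}, keep {free(right), robot_in(rmC)}, require {carry(b5,left), robot_in(rmC)}
    → {carry(b5,left), free(right), robot_in(rmC)}
  through step 2 (go(rmB,rmC)): drop {robot_in(rmC)}, keep {carry(b5,left), free(right)}, require {robot_in(rmB)}
    → {carry(b5,left), free(right), robot_in(rmB)}
  through step 1 (drop(b1,rmB,right)): drop {free(right)}, keep {carry(b5,left), robot_in(rmB)}, require {carry(b1,right), robot_in(rmB)}
    → {carry(b1,right), carry(b5,left), robot_in(rmB)}

== RESULT ==
["carry(b1,right)", "carry(b5,left)", "robot_in(rmB)"]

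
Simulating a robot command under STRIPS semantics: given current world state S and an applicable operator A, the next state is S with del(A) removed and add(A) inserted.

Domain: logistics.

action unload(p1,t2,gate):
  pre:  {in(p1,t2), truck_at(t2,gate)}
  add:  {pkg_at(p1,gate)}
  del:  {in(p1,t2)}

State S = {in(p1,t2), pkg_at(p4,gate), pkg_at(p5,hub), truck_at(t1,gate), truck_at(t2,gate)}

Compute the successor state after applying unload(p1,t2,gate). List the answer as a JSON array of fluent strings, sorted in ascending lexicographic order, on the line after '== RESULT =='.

Progress:
  pre ⊆ S: {in(p1,t2), truck_at(t2,gate)} ⊆ S  — applicable
  S \ del = {pkg_at(p4,gate), pkg_at(p5,hub), truck_at(t1,gate), truck_at(t2,gate)}
  ∪ add   = {pkg_at(p1,gate), pkg_at(p4,gate), pkg_at(p5,hub), truck_at(t1,gate), truck_at(t2,gate)}

== RESULT ==
["pkg_at(p1,gate)", "pkg_at(p4,gate)", "pkg_at(p5,hub)", "truck_at(t1,gate)", "truck_at(t2,gate)"]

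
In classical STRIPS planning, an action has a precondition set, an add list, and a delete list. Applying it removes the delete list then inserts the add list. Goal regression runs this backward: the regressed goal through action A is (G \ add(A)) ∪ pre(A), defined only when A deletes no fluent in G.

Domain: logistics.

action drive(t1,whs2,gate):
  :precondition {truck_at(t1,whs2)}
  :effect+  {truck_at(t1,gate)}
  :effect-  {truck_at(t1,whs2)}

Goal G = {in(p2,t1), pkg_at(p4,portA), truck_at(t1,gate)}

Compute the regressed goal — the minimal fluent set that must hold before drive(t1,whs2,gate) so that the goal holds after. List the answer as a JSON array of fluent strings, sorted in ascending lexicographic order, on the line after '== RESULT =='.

Regress:
  G ∩ del = {}  (empty — regression defined)
  G \ add = {in(p2,t1), pkg_at(p4,portA), truck_at(t1,gate)} \ {truck_at(t1,gate)} = {in(p2,t1), pkg_at(p4,portA)}
  ∪ pre   = {in(p2,t1), pkg_at(p4,portA)} ∪ {truck_at(t1,whs2)}
          = {in(p2,t1), pkg_at(p4,portA), truck_at(t1,whs2)}

== RESULT ==
["in(p2,t1)", "pkg_at(p4,portA)", "truck_at(t1,whs2)"]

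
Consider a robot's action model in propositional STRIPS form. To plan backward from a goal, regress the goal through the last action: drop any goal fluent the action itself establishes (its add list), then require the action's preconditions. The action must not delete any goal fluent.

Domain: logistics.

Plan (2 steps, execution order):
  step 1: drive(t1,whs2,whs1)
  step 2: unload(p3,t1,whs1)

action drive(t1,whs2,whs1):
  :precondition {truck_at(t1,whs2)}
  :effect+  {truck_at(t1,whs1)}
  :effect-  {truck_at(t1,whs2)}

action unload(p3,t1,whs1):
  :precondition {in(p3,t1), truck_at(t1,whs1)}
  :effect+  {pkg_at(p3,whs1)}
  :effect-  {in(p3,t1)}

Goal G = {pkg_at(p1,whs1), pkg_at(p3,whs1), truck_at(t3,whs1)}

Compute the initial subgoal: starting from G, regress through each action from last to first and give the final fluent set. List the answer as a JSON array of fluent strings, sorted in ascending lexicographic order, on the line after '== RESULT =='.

Work backward from the goal:
  through step 2 (unload(p3,t1,whs1)): drop {pkg_at(p3,whs1)}, keep {pkg_at(p1,whs1), truck_at(t3,whs1)}, require {in(p3,t1), truck_at(t1,whs1)}
    → {in(p3,t1), pkg_at(p1,whs1), truck_at(t1,whs1), truck_at(t3,whs1)}
  through step 1 (drive(t1,whs2,whs1)): drop {truck_at(t1,whs1)}, keep {in(p3,t1), pkg_at(p1,whs1), truck_at(t3,whs1)}, require {truck_at(t1,whs2)}
    → {in(p3,t1), pkg_at(p1,whs1), truck_at(t1,whs2), truck_at(t3,whs1)}

== RESULT ==
["in(p3,t1)", "pkg_at(p1,whs1)", "truck_at(t1,whs2)", "truck_at(t3,whs1)"]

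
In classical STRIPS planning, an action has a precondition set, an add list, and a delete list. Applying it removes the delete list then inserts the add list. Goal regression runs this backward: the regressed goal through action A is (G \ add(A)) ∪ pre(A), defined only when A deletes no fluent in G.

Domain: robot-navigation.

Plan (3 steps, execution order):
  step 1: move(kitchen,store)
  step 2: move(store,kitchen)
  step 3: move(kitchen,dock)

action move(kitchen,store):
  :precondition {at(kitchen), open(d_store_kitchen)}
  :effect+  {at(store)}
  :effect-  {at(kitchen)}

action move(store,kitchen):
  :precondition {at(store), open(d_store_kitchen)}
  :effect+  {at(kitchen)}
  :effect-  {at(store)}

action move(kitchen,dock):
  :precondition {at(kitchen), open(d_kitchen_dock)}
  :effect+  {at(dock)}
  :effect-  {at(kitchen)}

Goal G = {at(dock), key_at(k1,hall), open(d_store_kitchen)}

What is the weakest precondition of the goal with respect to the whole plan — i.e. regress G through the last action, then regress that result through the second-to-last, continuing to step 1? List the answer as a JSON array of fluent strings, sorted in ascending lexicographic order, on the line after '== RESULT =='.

Regress step by step:
  through step 3 (move(kitchen,dock)): drop {at(dock)}, keep {key_at(k1,hall), open(d_store_kitchen)}, require {at(kitchen), open(d_kitchen_dock)}
    → {at(kitchen), key_at(k1,hall), open(d_kitchen_dock), open(d_store_kitchen)}
  through step 2 (move(store,kitchen)): drop {at(kitchen)}, keep {key_at(k1,hall), open(d_kitchen_dock), open(d_store_kitchen)}, require {at(store), open(d_store_kitchen)}
    → {at(store), key_at(k1,hall), open(d_kitchen_dock), open(d_store_kitchen)}
  through step 1 (move(kitchen,store)): drop {at(store)}, keep {key_at(k1,hall), open(d_kitchen_dock), open(d_store_kitchen)}, require {at(kitchen), open(d_store_kitchen)}
    → {at(kitchen), key_at(k1,hall), open(d_kitchen_dock), open(d_store_kitchen)}

== RESULT ==
["at(kitchen)", "key_at(k1,hall)", "open(d_kitchen_dock)", "open(d_store_kitchen)"]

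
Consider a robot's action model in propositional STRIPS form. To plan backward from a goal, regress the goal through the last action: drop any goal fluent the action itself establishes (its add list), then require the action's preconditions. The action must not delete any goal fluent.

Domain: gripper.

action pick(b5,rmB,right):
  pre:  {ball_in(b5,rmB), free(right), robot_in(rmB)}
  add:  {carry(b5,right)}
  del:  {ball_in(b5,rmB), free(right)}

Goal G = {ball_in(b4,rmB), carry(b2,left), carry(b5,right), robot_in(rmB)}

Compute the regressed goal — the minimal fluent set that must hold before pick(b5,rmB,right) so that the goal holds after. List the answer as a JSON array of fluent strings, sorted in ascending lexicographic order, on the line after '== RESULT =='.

Compute (G \ add) ∪ pre:
  G ∩ del = {}  (empty — regression defined)
  G \ add = {ball_in(b4,rmB), carry(b2,left), carry(b5,right), robot_in(rmB)} \ {carry(b5,right)} = {ball_in(b4,rmB), carry(b2,left), robot_in(rmB)}
  ∪ pre   = {ball_in(b4,rmB), carry(b2,left), robot_in(rmB)} ∪ {ball_in(b5,rmB), free(right), robot_in(rmB)}
          = {ball_in(b4,rmB), ball_in(b5,rmB), carry(b2,left), free(right), robot_in(rmB)}

== RESULT ==
["ball_in(b4,rmB)", "ball_in(b5,rmB)", "carry(b2,left)", "free(right)", "robot_in(rmB)"]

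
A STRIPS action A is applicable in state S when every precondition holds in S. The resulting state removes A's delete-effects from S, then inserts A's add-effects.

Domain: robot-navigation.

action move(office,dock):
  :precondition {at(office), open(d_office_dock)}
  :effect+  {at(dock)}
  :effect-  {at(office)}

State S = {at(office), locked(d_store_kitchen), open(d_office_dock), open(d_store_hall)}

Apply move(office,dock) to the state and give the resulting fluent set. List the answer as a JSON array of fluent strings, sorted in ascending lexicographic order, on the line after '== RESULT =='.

Compute (S \ del) ∪ add:
  pre ⊆ S: {at(office), open(d_office_dock)} ⊆ S  — applicable
  S \ del = {locked(d_store_kitchen), open(d_office_dock), open(d_store_hall)}
  ∪ add   = {at(dock), locked(d_store_kitchen), open(d_office_dock), open(d_store_hall)}

== RESULT ==
["at(dock)", "locked(d_store_kitchen)", "open(d_office_dock)", "open(d_store_hall)"]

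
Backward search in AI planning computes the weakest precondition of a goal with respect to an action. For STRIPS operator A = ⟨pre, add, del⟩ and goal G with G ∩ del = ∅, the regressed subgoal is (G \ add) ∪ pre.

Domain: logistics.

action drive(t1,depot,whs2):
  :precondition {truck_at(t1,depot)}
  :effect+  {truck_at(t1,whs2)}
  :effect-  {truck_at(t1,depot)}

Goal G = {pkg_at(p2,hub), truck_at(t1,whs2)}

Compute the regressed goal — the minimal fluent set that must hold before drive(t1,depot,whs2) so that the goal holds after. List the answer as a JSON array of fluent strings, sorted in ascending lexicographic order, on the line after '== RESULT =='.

Compute (G \ add) ∪ pre:
  G ∩ del = {}  (empty — regression defined)
  G \ add = {pkg_at(p2,hub), truck_at(t1,whs2)} \ {truck_at(t1,whs2)} = {pkg_at(p2,hub)}
  ∪ pre   = {pkg_at(p2,hub)} ∪ {truck_at(t1,depot)}
          = {pkg_at(p2,hub), truck_at(t1,depot)}

== RESULT ==
["pkg_at(p2,hub)", "truck_at(t1,depot)"]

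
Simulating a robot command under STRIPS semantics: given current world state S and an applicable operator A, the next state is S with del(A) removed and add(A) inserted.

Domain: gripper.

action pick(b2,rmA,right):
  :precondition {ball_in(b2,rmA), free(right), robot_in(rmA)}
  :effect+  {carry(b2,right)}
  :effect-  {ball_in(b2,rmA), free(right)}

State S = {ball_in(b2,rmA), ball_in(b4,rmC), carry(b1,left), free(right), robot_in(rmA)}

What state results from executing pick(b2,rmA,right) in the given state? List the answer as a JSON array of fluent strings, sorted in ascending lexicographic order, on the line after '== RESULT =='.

Progress:
  pre ⊆ S: {ball_in(b2,rmA), free(right), robot_in(rmA)} ⊆ S  — applicable
  S \ del = {ball_in(b4,rmC), carry(b1,left), robot_in(rmA)}
  ∪ add   = {ball_in(b4,rmC), carry(b1,left), carry(b2,right), robot_in(rmA)}

== RESULT ==
["ball_in(b4,rmC)", "carry(b1,left)", "carry(b2,right)", "robot_in(rmA)"]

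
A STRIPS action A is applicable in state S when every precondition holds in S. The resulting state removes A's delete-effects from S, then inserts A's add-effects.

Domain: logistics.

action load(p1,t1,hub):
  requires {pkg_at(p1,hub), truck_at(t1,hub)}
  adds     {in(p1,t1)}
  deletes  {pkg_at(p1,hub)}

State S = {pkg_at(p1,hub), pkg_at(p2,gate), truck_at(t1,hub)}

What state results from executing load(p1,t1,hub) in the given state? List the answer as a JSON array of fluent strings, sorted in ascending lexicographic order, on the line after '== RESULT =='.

Compute (S \ del) ∪ add:
  pre ⊆ S: {pkg_at(p1,hub), truck_at(t1,hub)} ⊆ S  — applicable
  S \ del = {pkg_at(p2,gate), truck_at(t1,hub)}
  ∪ add   = {in(p1,t1), pkg_at(p2,gate), truck_at(t1,hub)}

== RESULT ==
["in(p1,t1)", "pkg_at(p2,gate)", "truck_at(t1,hub)"]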